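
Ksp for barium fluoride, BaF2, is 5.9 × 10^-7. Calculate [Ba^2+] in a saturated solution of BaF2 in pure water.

BaF2(s) ⇌ Ba^2+ + 2 F^-
Ksp = [Ba^2+][F^-]^2
Let s = molar solubility. Then [Ba^2+] = s and [F^-] = 2s.
So Ksp = s × (2s)^2 = 4s^3
s = (5.9 × 10^-7 / 4)^(1/3) = 5.28 × 10^-3 M
[Ba^2+] = s = 5.3 x 10^-3 M

[Ba^2+] = 5.3e-3 M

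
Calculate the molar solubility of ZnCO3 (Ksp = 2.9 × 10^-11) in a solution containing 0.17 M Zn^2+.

ZnCO3(s) ⇌ Zn^2+(aq) + CO3^2-(aq)
Ksp = [Zn^2+][CO3^2-]
Let s = moles of ZnCO3 that dissolve per litre. [Zn^2+] = 0.17 + s ≈ 0.17, [CO3^2-] = s (Ksp is small, so little additional dissolves).
Ksp ≈ 0.17 × s
s = 1.7 × 10^-10 M
Check: s = 1.7 × 10^-10 ≪ 0.17, so the approximation is valid.

1.7e-10 M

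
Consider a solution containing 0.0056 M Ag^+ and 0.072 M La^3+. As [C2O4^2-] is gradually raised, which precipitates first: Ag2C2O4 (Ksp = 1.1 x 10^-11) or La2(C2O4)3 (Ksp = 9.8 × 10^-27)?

Precipitation of each salt starts when its ion product equals its Ksp.
For Ag2C2O4: 1.1 x 10^-11 = (0.0056)^2 × [C2O4^2-]  ⇒  [C2O4^2-] = 3.5 x 10^-7 M.
For La2(C2O4)3: 9.8 × 10^-27 = (0.072)^2 × [C2O4^2-]^3  ⇒  [C2O4^2-] = 1.2 × 10^-8 M.
The salt with the lower threshold [C2O4^2-] precipitates first: La2(C2O4)3.

La2(C2O4)3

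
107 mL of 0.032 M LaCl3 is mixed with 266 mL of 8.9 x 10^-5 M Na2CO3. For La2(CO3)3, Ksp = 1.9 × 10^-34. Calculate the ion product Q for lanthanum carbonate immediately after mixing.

Total volume = 107 + 266 = 373 mL.
[La^3+] = 3.2 x 10^-2 × (107/373) = 9.18 × 10^-3 M
[CO3^2-] = 8.9 × 10^-5 × (266/373) = 6.35 x 10^-5 M
La2(CO3)3(s) ⇌ 2 La^3+(aq) + 3 CO3^2-(aq), so Q = [La^3+]^2[CO3^2-]^3
Q = (9.18 x 10^-3)^2(6.35 x 10^-5)^3 = 2.2 × 10^-17
Q > Ksp, so La2(CO3)3 will precipitate.

2.2e-17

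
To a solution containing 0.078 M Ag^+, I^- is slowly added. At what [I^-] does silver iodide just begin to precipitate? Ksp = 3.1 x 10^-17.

AgI(s) <=> Ag^+ + I^-
Ksp = [Ag^+][I^-]
Precipitation begins when Q = Ksp. With [Ag^+] = 0.078 M:
3.1 x 10^-17 = (0.078) × [I^-]
[I^-] = (3.1 x 10^-17 / 7.8 x 10^-2) = 4.0 x 10^-16 M

4.0e-16 M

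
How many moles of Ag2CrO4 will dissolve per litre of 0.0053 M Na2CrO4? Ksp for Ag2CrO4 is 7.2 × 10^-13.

Ag2CrO4(s) <=> 2 Ag^+ + CrO4^2-
Ksp = [Ag^+]^2[CrO4^2-]
Let s = moles of Ag2CrO4 that dissolve per litre. [Ag^+] = 2s, [CrO4^2-] = 0.0053 + s ≈ 0.0053 (Ksp is small, so little additional dissolves).
Ksp ≈ (2s)^2 × 0.0053
s = 5.8 × 10^-6 M
Check: s = 5.8 × 10^-6 ≪ 0.0053, so the approximation is valid.

s = 5.8e-6 M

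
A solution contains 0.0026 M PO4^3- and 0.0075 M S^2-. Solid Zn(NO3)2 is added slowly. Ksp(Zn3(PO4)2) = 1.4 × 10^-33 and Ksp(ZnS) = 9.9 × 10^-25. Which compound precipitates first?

ZnS

Each salt begins to precipitate when Q = Ksp, i.e. when [Zn^2+] reaches its threshold.
For Zn3(PO4)2: 1.4 × 10^-33 = (0.0026)^2 × [Zn^2+]^3  ⇒  [Zn^2+] = 5.9 x 10^-10 M.
For ZnS: 9.9 × 10^-25 = 0.0075 × [Zn^2+]  ⇒  [Zn^2+] = 1.3 x 10^-22 M.
The salt with the lower threshold [Zn^2+] precipitates first: ZnS.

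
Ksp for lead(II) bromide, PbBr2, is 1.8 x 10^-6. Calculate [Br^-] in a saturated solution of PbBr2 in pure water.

PbBr2(s) <=> Pb^2+ + 2 Br^-
Ksp = [Pb^2+][Br^-]^2
For each mole of PbBr2 that dissolves: [Pb^2+] = s, [Br^-] = 2s.
So Ksp = s × (2s)^2 = 4s^3
Solving, s = (1.8 x 10^-6/4)^(1/3) = 7.66 × 10^-3 M
[Br^-] = 2s = 1.5 × 10^-2 M

[Br^-] ≈ 1.5 x 10^-2 M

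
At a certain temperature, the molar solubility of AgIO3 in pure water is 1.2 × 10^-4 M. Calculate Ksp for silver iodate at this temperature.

Ksp = 1.4 x 10^-8

AgIO3(s) <=> Ag^+ + IO3^-
With molar solubility s: [Ag^+] = s, [IO3^-] = s.
Ksp = [Ag^+][IO3^-]
Ksp = (s)(s) = s^2
With s = 1.2 × 10^-4: Ksp = 1.4 x 10^-8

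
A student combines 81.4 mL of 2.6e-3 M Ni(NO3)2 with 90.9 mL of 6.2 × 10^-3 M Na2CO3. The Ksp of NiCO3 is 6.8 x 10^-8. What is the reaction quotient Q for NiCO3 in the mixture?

Q = 4.0 × 10^-6

Total volume = 81.4 + 90.9 = 172.3 mL.
[Ni^2+] = 2.6 × 10^-3 × (81.4/172.3) = 1.23 × 10^-3 M
[CO3^2-] = 6.2 × 10^-3 × (90.9/172.3) = 3.27 × 10^-3 M
NiCO3(s) ⇌ Ni^2+(aq) + CO3^2-(aq), so Q = [Ni^2+][CO3^2-]
Q = (1.23 × 10^-3)(3.27 × 10^-3) = 4.0 x 10^-6
Q > Ksp, so NiCO3 will precipitate.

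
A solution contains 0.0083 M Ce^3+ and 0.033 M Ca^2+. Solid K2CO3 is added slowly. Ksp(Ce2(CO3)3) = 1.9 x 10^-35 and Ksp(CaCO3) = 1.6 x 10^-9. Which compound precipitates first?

Precipitation of each salt starts when its ion product equals its Ksp.
For Ce2(CO3)3: 1.9 x 10^-35 = (0.0083)^2 × [CO3^2-]^3  ⇒  [CO3^2-] = 6.5 x 10^-11 M.
For CaCO3: 1.6 x 10^-9 = 0.033 × [CO3^2-]  ⇒  [CO3^2-] = 4.8 x 10^-8 M.
The salt with the lower threshold [CO3^2-] precipitates first: Ce2(CO3)3.

Ce2(CO3)3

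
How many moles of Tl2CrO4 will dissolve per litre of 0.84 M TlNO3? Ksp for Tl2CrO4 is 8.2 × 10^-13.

Tl2CrO4(s) ⇌ 2 Tl^+(aq) + CrO4^2-(aq)
Ksp = [Tl^+]^2[CrO4^2-]
Let s = moles of Tl2CrO4 that dissolve per litre. [Tl^+] = 0.84 + 2s ≈ 0.84, [CrO4^2-] = s (Ksp is small, so little additional dissolves).
Ksp ≈ (0.84)^2 × s
s = 1.2 × 10^-12 M
Check: 2s = 2.3 × 10^-12 ≪ 0.84, so the approximation is valid.

s ≈ 1.2 x 10^-12 M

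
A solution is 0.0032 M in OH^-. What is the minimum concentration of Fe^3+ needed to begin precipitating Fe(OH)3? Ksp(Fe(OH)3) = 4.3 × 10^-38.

[Fe^3+] ≈ 1.3 x 10^-30 M

Fe(OH)3(s) ⇌ Fe^3+ + 3 OH^-
Ksp = [Fe^3+][OH^-]^3
Precipitation begins when Q = Ksp. With [OH^-] = 0.0032 M:
4.3 × 10^-38 = (0.0032)^3 × [Fe^3+]
[Fe^3+] = (4.3 × 10^-38 / 3.28 x 10^-8) = 1.3 x 10^-30 M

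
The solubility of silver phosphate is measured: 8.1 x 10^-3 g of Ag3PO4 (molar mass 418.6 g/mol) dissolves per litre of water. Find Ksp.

3.8e-18

Molar solubility s = (8.1 x 10^-3 g/L) / (418.6 g/mol) = 1.94 x 10^-5 M.
Ag3PO4(s) <=> 3 Ag^+(aq) + PO4^3-(aq)
With molar solubility s: [Ag^+] = 3s, [PO4^3-] = s.
Ksp = [Ag^+]^3[PO4^3-]
Substituting: Ksp = (3s)^3s = 27s^4
With s = 1.94 × 10^-5: Ksp = 3.8 x 10^-18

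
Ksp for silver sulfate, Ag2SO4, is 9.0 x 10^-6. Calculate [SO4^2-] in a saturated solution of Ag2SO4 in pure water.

[SO4^2-] ≈ 1.3 x 10^-2 M

Ag2SO4(s) ⇌ 2 Ag^+ + SO4^2-
Ksp = [Ag^+]^2[SO4^2-]
Let s = molar solubility. Then [Ag^+] = 2s and [SO4^2-] = s.
Substituting: Ksp = (2s)^2s = 4s^3
s = (9.0 x 10^-6 / 4)^(1/3) = 1.31 × 10^-2 M
[SO4^2-] = s = 1.3 × 10^-2 M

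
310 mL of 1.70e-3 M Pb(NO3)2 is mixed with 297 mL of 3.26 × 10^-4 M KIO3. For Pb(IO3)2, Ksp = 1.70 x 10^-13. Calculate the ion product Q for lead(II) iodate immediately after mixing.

Total volume = 310 + 297 = 607 mL.
[Pb^2+] = 1.70 × 10^-3 × (310/607) = 8.682 × 10^-4 M
[IO3^-] = 3.26 × 10^-4 × (297/607) = 1.595 × 10^-4 M
Pb(IO3)2(s) <=> Pb^2+(aq) + 2 IO3^-(aq), so Q = [Pb^2+][IO3^-]^2
Q = (8.682 × 10^-4)(1.595 x 10^-4)^2 = 2.21 × 10^-11
Q > Ksp, so Pb(IO3)2 will precipitate.

Q ≈ 2.21e-11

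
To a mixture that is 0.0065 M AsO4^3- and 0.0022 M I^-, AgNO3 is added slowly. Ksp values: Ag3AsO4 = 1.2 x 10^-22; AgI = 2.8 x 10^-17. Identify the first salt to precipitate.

Each salt begins to precipitate when Q = Ksp, i.e. when [Ag^+] reaches its threshold.
For Ag3AsO4: 1.2 x 10^-22 = 0.0065 × [Ag^+]^3  ⇒  [Ag^+] = 2.6 × 10^-7 M.
For AgI: 2.8 x 10^-17 = 0.0022 × [Ag^+]  ⇒  [Ag^+] = 1.3 × 10^-14 M.
The salt with the lower threshold [Ag^+] precipitates first: AgI.

AgI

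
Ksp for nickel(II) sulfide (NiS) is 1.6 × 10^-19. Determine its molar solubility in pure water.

NiS(s) <=> Ni^2+(aq) + S^2-(aq)
Ksp = [Ni^2+][S^2-]
With molar solubility s: [Ni^2+] = s, [S^2-] = s.
Ksp = (s)(s) = s^2
s = (1.6 × 10^-19)^(1/2) = 4.0 × 10^-10 M

s = 4.0e-10 M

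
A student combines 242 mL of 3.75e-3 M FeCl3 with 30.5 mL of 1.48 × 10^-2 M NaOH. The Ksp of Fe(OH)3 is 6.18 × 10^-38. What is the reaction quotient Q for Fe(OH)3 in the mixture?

Total volume = 242 + 30.5 = 272.5 mL.
[Fe^3+] = 3.75 x 10^-3 × (242/272.5) = 3.330 × 10^-3 M
[OH^-] = 1.48 × 10^-2 × (30.5/272.5) = 1.657 × 10^-3 M
Fe(OH)3(s) ⇌ Fe^3+ + 3 OH^-, so Q = [Fe^3+][OH^-]^3
Q = (3.330 x 10^-3)(1.657 x 10^-3)^3 = 1.51 x 10^-11
Q > Ksp, so Fe(OH)3 will precipitate.

1.51 × 10^-11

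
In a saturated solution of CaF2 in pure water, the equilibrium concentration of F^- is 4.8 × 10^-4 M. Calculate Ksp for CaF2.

CaF2(s) ⇌ Ca^2+ + 2 F^-
Stoichiometry gives [Ca^2+] = (1/2)[F^-] = 2.40 × 10^-4 M.
Ksp = [Ca^2+][F^-]^2
Ksp = 2.40 × 10^-4 × (4.8 × 10^-4)^2 = 5.5 × 10^-11

Ksp ≈ 5.5 × 10^-11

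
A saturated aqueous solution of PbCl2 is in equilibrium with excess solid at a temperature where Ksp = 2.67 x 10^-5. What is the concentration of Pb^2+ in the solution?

PbCl2(s) ⇌ Pb^2+ + 2 Cl^-
Ksp = [Pb^2+][Cl^-]^2
Let s = molar solubility. Then [Pb^2+] = s and [Cl^-] = 2s.
So Ksp = s × (2s)^2 = 4s^3
Solving, s = (2.67 x 10^-5/4)^(1/3) = 1.883 × 10^-2 M
[Pb^2+] = s = 1.88 × 10^-2 M

[Pb^2+] = 1.88e-2 M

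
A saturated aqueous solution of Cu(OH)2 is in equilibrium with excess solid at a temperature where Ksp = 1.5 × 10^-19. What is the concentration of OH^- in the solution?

[OH^-] = 6.7 x 10^-7 M

Cu(OH)2(s) ⇌ Cu^2+ + 2 OH^-
Ksp = [Cu^2+][OH^-]^2
For each mole of Cu(OH)2 that dissolves: [Cu^2+] = s, [OH^-] = 2s.
So Ksp = s × (2s)^2 = 4s^3
Solving, s = (1.5 × 10^-19/4)^(1/3) = 3.35 x 10^-7 M
[OH^-] = 2s = 6.7 x 10^-7 M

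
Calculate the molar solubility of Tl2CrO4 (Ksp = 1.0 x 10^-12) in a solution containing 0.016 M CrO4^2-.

Tl2CrO4(s) ⇌ 2 Tl^+ + CrO4^2-
Ksp = [Tl^+]^2[CrO4^2-]
If s mol/L dissolves here, [Tl^+] = 2s, [CrO4^2-] = 0.016 + s ≈ 0.016 (Ksp is small, so little additional dissolves).
Ksp ≈ (2s)^2 × 0.016
s = 4.0 x 10^-6 M
Check: s = 4.0 x 10^-6 ≪ 0.016, so the approximation is valid.

s = 4.0e-6 M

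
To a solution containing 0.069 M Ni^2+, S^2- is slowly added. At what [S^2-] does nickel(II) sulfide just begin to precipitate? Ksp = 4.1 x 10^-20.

NiS(s) <=> Ni^2+(aq) + S^2-(aq)
Ksp = [Ni^2+][S^2-]
Precipitation begins when Q = Ksp. With [Ni^2+] = 0.069 M:
4.1 x 10^-20 = (0.069) × [S^2-]
[S^2-] = (4.1 x 10^-20 / 6.9 × 10^-2) = 5.9 x 10^-19 M

[S^2-] = 5.9 × 10^-19 M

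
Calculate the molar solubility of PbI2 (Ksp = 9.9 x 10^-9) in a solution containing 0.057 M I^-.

PbI2(s) ⇌ Pb^2+(aq) + 2 I^-(aq)
Ksp = [Pb^2+][I^-]^2
Let s be the molar solubility in this solution. [Pb^2+] = s, [I^-] = 0.057 + 2s ≈ 0.057 (since the I^- already present dominates).
Ksp ≈ s × (0.057)^2
s = 3.0 x 10^-6 M
Check: 2s = 6.1 x 10^-6 ≪ 0.057, so the approximation is valid.

3.0 × 10^-6 M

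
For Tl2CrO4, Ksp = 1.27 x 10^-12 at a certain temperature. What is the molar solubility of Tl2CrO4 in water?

6.82 x 10^-5 M

Tl2CrO4(s) <=> 2 Tl^+(aq) + CrO4^2-(aq)
Ksp = [Tl^+]^2[CrO4^2-]
For each mole of Tl2CrO4 that dissolves: [Tl^+] = 2s, [CrO4^2-] = s.
So Ksp = (2s)^2 × s = 4s^3
s = (1.27 x 10^-12 / 4)^(1/3) = 6.82 × 10^-5 M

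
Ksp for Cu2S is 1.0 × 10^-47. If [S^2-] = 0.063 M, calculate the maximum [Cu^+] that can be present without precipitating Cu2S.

Cu2S(s) <=> 2 Cu^+(aq) + S^2-(aq)
Ksp = [Cu^+]^2[S^2-]
Precipitation begins when Q = Ksp. With [S^2-] = 0.063 M:
1.0 × 10^-47 = (0.063) × [Cu^+]^2
[Cu^+] = (1.0 × 10^-47 / 6.3 × 10^-2)^(1/2) = 1.3 × 10^-23 M

[Cu^+] ≈ 1.3 × 10^-23 M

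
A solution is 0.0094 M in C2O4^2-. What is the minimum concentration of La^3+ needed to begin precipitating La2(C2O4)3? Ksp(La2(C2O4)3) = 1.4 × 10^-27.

La2(C2O4)3(s) ⇌ 2 La^3+(aq) + 3 C2O4^2-(aq)
Ksp = [La^3+]^2[C2O4^2-]^3
Precipitation begins when Q = Ksp. With [C2O4^2-] = 0.0094 M:
1.4 × 10^-27 = (0.0094)^3 × [La^3+]^2
[La^3+] = (1.4 × 10^-27 / 8.31 × 10^-7)^(1/2) = 4.1 × 10^-11 M

[La^3+] ≈ 4.1 x 10^-11 M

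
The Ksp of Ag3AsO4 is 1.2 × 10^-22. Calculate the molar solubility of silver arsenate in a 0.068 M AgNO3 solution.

Ag3AsO4(s) <=> 3 Ag^+ + AsO4^3-
Ksp = [Ag^+]^3[AsO4^3-]
Let s be the molar solubility in this solution. [Ag^+] = 0.068 + 3s ≈ 0.068, [AsO4^3-] = s (since Ag^+ from AgNO3 dominates).
Ksp ≈ (0.068)^3 × s
s = 3.8 × 10^-19 M
Check: 3s = 1.1 x 10^-18 ≪ 0.068, so the approximation is valid.

s = 3.8 × 10^-19 M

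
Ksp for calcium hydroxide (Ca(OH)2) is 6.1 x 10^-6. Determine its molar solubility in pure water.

Ca(OH)2(s) ⇌ Ca^2+(aq) + 2 OH^-(aq)
Ksp = [Ca^2+][OH^-]^2
If s mol/L of Ca(OH)2 dissolves, [Ca^2+] = s and [OH^-] = 2s.
So Ksp = s × (2s)^2 = 4s^3
s^3 = 6.1 x 10^-6 / 4, so s = 1.2 x 10^-2 M

1.2e-2 M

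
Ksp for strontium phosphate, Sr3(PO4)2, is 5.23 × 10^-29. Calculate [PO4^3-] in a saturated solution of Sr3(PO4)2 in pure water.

[PO4^3-] = 1.73 × 10^-6 M

Sr3(PO4)2(s) ⇌ 3 Sr^2+ + 2 PO4^3-
Ksp = [Sr^2+]^3[PO4^3-]^2
With molar solubility s: [Sr^2+] = 3s, [PO4^3-] = 2s.
So Ksp = (3s)^3 × (2s)^2 = 108s^5
s = (5.23 × 10^-29 / 108)^(1/5) = 8.650 x 10^-7 M
[PO4^3-] = 2s = 1.73 × 10^-6 M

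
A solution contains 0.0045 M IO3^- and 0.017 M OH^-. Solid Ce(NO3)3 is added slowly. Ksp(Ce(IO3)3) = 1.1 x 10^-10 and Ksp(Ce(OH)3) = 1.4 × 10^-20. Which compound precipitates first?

Each salt begins to precipitate when Q = Ksp, i.e. when [Ce^3+] reaches its threshold.
For Ce(IO3)3: 1.1 x 10^-10 = (0.0045)^3 × [Ce^3+]  ⇒  [Ce^3+] = 1.2 x 10^-3 M.
For Ce(OH)3: 1.4 × 10^-20 = (0.017)^3 × [Ce^3+]  ⇒  [Ce^3+] = 2.8 × 10^-15 M.
The salt with the lower threshold [Ce^3+] precipitates first: Ce(OH)3.

Ce(OH)3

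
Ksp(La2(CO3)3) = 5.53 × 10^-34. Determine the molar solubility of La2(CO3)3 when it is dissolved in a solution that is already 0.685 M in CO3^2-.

s ≈ 2.07 x 10^-17 M

La2(CO3)3(s) ⇌ 2 La^3+ + 3 CO3^2-
Ksp = [La^3+]^2[CO3^2-]^3
Let s be the molar solubility in this solution. [La^3+] = 2s, [CO3^2-] = 0.685 + 3s ≈ 0.685 (since the CO3^2- already present dominates).
Ksp ≈ (2s)^2 × (0.685)^3
s = 2.07 × 10^-17 M
Check: 3s = 6.2 × 10^-17 ≪ 0.685, so the approximation is valid.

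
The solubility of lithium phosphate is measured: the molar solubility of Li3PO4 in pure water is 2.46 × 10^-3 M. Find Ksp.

9.89 × 10^-10

Li3PO4(s) <=> 3 Li^+(aq) + PO4^3-(aq)
Let s = molar solubility. Then [Li^+] = 3s and [PO4^3-] = s.
Ksp = [Li^+]^3[PO4^3-]
So Ksp = (3s)^3 × s = 27s^4
Ksp = 27 × (2.46 × 10^-3)^4 = 9.89 × 10^-10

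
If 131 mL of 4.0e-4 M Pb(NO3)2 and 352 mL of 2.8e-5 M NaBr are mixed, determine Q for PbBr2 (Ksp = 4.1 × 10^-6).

Total volume = 131 + 352 = 483 mL.
[Pb^2+] = 4.0 × 10^-4 × (131/483) = 1.08 x 10^-4 M
[Br^-] = 2.8 x 10^-5 × (352/483) = 2.04 x 10^-5 M
PbBr2(s) <=> Pb^2+ + 2 Br^-, so Q = [Pb^2+][Br^-]^2
Q = (1.08 × 10^-4)(2.04 × 10^-5)^2 = 4.5 × 10^-14
Q < Ksp, so no precipitate of PbBr2 forms.

Q ≈ 4.5 × 10^-14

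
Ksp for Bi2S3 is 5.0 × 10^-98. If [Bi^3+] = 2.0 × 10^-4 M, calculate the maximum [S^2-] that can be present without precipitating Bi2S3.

Bi2S3(s) <=> 2 Bi^3+ + 3 S^2-
Ksp = [Bi^3+]^2[S^2-]^3
Precipitation begins when Q = Ksp. With [Bi^3+] = 2.0 × 10^-4 M:
5.0 × 10^-98 = (2.0 × 10^-4)^2 × [S^2-]^3
[S^2-] = (5.0 × 10^-98 / 4.00 × 10^-8)^(1/3) = 1.1 x 10^-30 M

[S^2-] ≈ 1.1 x 10^-30 M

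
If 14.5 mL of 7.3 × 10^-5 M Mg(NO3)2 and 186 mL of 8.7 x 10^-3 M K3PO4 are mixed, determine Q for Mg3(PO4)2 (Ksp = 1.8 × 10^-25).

Q = 9.6 x 10^-21

Total volume = 14.5 + 186 = 200.5 mL.
[Mg^2+] = 7.3 × 10^-5 × (14.5/200.5) = 5.28 × 10^-6 M
[PO4^3-] = 8.7 × 10^-3 × (186/200.5) = 8.07 x 10^-3 M
Mg3(PO4)2(s) ⇌ 3 Mg^2+(aq) + 2 PO4^3-(aq), so Q = [Mg^2+]^3[PO4^3-]^2
Q = (5.28 × 10^-6)^3(8.07 × 10^-3)^2 = 9.6 × 10^-21
Q > Ksp, so Mg3(PO4)2 will precipitate.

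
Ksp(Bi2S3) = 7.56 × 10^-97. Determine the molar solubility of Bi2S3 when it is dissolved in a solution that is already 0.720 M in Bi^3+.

3.78e-33 M

Bi2S3(s) ⇌ 2 Bi^3+(aq) + 3 S^2-(aq)
Ksp = [Bi^3+]^2[S^2-]^3
Let s be the molar solubility in this solution. [Bi^3+] = 0.720 + 2s ≈ 0.720, [S^2-] = 3s (since the Bi^3+ already present dominates).
Ksp ≈ (0.720)^2 × (3s)^3
s = 3.78 × 10^-33 M
Check: 2s = 7.6 × 10^-33 ≪ 0.720, so the approximation is valid.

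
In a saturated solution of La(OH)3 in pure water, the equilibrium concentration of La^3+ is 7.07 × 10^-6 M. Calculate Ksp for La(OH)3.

La(OH)3(s) ⇌ La^3+ + 3 OH^-
Stoichiometry gives [OH^-] = (3/1)[La^3+] = 2.121 × 10^-5 M.
Ksp = [La^3+][OH^-]^3
Ksp = 7.07 × 10^-6 × (2.121 × 10^-5)^3 = 6.75 x 10^-20

Ksp = 6.75 × 10^-20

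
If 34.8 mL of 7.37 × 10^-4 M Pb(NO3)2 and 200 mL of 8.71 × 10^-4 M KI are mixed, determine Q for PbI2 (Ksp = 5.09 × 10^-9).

Q ≈ 6.01e-11

Total volume = 34.8 + 200 = 234.8 mL.
[Pb^2+] = 7.37 × 10^-4 × (34.8/234.8) = 1.092 × 10^-4 M
[I^-] = 8.71 x 10^-4 × (200/234.8) = 7.419 × 10^-4 M
PbI2(s) <=> Pb^2+ + 2 I^-, so Q = [Pb^2+][I^-]^2
Q = (1.092 x 10^-4)(7.419 × 10^-4)^2 = 6.01 x 10^-11
Q < Ksp, so no precipitate of PbI2 forms.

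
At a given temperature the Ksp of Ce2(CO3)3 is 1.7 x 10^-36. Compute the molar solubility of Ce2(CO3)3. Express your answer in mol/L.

Ce2(CO3)3(s) ⇌ 2 Ce^3+(aq) + 3 CO3^2-(aq)
Ksp = [Ce^3+]^2[CO3^2-]^3
If s mol/L of Ce2(CO3)3 dissolves, [Ce^3+] = 2s and [CO3^2-] = 3s.
Ksp = (2s)^2(3s)^3 = 108s^5
s^5 = 1.7 x 10^-36 / 108, so s = 2.8 × 10^-8 M

s = 2.8 × 10^-8 M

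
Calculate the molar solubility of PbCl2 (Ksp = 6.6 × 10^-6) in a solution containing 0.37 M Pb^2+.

PbCl2(s) ⇌ Pb^2+(aq) + 2 Cl^-(aq)
Ksp = [Pb^2+][Cl^-]^2
Let s be the molar solubility in this solution. [Pb^2+] = 0.37 + s ≈ 0.37, [Cl^-] = 2s (since the Pb^2+ already present dominates).
Ksp ≈ 0.37 × (2s)^2
s = 2.1 × 10^-3 M
Check: s = 2.1 × 10^-3 ≪ 0.37, so the approximation is valid.

s = 2.1 x 10^-3 M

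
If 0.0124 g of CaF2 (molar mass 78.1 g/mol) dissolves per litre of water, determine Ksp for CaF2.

Ksp ≈ 1.60e-11

Molar solubility s = (1.24 × 10^-2 g/L) / (78.1 g/mol) = 1.588 x 10^-4 M.
CaF2(s) <=> Ca^2+(aq) + 2 F^-(aq)
If s mol/L of CaF2 dissolves, [Ca^2+] = s and [F^-] = 2s.
Ksp = [Ca^2+][F^-]^2
So Ksp = s × (2s)^2 = 4s^3
With s = 1.588 × 10^-4: Ksp = 1.60 × 10^-11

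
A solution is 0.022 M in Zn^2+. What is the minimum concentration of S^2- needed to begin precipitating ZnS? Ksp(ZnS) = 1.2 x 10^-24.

ZnS(s) <=> Zn^2+ + S^2-
Ksp = [Zn^2+][S^2-]
Precipitation begins when Q = Ksp. With [Zn^2+] = 0.022 M:
1.2 x 10^-24 = (0.022) × [S^2-]
[S^2-] = (1.2 x 10^-24 / 2.2 × 10^-2) = 5.5 × 10^-23 M

5.5e-23 M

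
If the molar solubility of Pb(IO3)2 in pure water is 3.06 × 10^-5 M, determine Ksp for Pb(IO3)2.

Pb(IO3)2(s) ⇌ Pb^2+ + 2 IO3^-
With molar solubility s: [Pb^2+] = s, [IO3^-] = 2s.
Ksp = [Pb^2+][IO3^-]^2
Ksp = s(2s)^2 = 4s^3
With s = 3.06 × 10^-5: Ksp = 1.15 × 10^-13

1.15e-13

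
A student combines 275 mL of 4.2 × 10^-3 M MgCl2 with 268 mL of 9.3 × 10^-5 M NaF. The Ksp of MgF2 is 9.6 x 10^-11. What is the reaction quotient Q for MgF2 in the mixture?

Total volume = 275 + 268 = 543 mL.
[Mg^2+] = 4.2 × 10^-3 × (275/543) = 2.13 × 10^-3 M
[F^-] = 9.3 × 10^-5 × (268/543) = 4.59 × 10^-5 M
MgF2(s) <=> Mg^2+ + 2 F^-, so Q = [Mg^2+][F^-]^2
Q = (2.13 × 10^-3)(4.59 x 10^-5)^2 = 4.5 × 10^-12
Q < Ksp, so no precipitate of MgF2 forms.

Q = 4.5e-12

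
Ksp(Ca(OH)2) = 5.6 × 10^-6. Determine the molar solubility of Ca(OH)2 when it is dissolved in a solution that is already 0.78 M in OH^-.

s = 9.2 x 10^-6 M

Ca(OH)2(s) <=> Ca^2+ + 2 OH^-
Ksp = [Ca^2+][OH^-]^2
Let s = moles of Ca(OH)2 that dissolve per litre. [Ca^2+] = s, [OH^-] = 0.78 + 2s ≈ 0.78 (common-ion effect: OH^- is already 0.78 M).
Ksp ≈ s × (0.78)^2
s = 9.2 × 10^-6 M
Check: 2s = 1.8 × 10^-5 ≪ 0.78, so the approximation is valid.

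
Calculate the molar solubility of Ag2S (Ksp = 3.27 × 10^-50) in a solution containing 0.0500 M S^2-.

Ag2S(s) ⇌ 2 Ag^+(aq) + S^2-(aq)
Ksp = [Ag^+]^2[S^2-]
Let s = moles of Ag2S that dissolve per litre. [Ag^+] = 2s, [S^2-] = 0.0500 + s ≈ 0.0500 (since the S^2- already present dominates).
Ksp ≈ (2s)^2 × 0.0500
s = 4.04 x 10^-25 M
Check: s = 4.0 × 10^-25 ≪ 0.0500, so the approximation is valid.

s = 4.04e-25 M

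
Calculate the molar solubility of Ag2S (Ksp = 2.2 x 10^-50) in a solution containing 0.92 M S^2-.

Ag2S(s) ⇌ 2 Ag^+ + S^2-
Ksp = [Ag^+]^2[S^2-]
Let s be the molar solubility in this solution. [Ag^+] = 2s, [S^2-] = 0.92 + s ≈ 0.92 (common-ion effect: S^2- is already 0.92 M).
Ksp ≈ (2s)^2 × 0.92
s = 7.7 × 10^-26 M
Check: s = 7.7 x 10^-26 ≪ 0.92, so the approximation is valid.

7.7 × 10^-26 M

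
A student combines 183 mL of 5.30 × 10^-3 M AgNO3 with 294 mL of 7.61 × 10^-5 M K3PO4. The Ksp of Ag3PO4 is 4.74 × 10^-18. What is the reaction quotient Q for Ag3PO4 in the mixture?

3.94 × 10^-13

Total volume = 183 + 294 = 477 mL.
[Ag^+] = 5.30 x 10^-3 × (183/477) = 2.033 × 10^-3 M
[PO4^3-] = 7.61 × 10^-5 × (294/477) = 4.690 × 10^-5 M
Ag3PO4(s) ⇌ 3 Ag^+(aq) + PO4^3-(aq), so Q = [Ag^+]^3[PO4^3-]
Q = (2.033 × 10^-3)^3(4.690 × 10^-5) = 3.94 × 10^-13
Q > Ksp, so Ag3PO4 will precipitate.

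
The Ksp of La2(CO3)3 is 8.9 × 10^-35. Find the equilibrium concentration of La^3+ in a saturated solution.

[La^3+] = 1.2e-7 M

La2(CO3)3(s) ⇌ 2 La^3+(aq) + 3 CO3^2-(aq)
Ksp = [La^3+]^2[CO3^2-]^3
If s mol/L of La2(CO3)3 dissolves, [La^3+] = 2s and [CO3^2-] = 3s.
So Ksp = (2s)^2 × (3s)^3 = 108s^5
s^5 = 8.9 × 10^-35 / 108, so s = 6.07 × 10^-8 M
[La^3+] = 2s = 1.2 x 10^-7 M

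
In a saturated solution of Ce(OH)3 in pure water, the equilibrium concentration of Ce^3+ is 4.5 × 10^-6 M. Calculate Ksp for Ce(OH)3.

Ce(OH)3(s) ⇌ Ce^3+ + 3 OH^-
Stoichiometry gives [OH^-] = (3/1)[Ce^3+] = 1.35 × 10^-5 M.
Ksp = [Ce^3+][OH^-]^3
Ksp = 4.5 × 10^-6 × (1.35 × 10^-5)^3 = 1.1 × 10^-20

1.1 × 10^-20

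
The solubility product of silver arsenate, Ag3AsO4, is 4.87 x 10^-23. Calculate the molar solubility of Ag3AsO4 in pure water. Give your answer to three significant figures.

Ag3AsO4(s) ⇌ 3 Ag^+(aq) + AsO4^3-(aq)
Ksp = [Ag^+]^3[AsO4^3-]
Let s = molar solubility. Then [Ag^+] = 3s and [AsO4^3-] = s.
Ksp = (3s)^3s = 27s^4
s^4 = 4.87 x 10^-23 / 27, so s = 1.16 × 10^-6 M

s = 1.16 x 10^-6 M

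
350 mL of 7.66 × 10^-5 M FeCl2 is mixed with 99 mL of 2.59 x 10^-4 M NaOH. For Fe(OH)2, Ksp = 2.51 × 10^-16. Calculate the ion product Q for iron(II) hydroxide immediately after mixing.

1.95 × 10^-13

Total volume = 350 + 99 = 449 mL.
[Fe^2+] = 7.66 x 10^-5 × (350/449) = 5.971 × 10^-5 M
[OH^-] = 2.59 × 10^-4 × (99/449) = 5.711 × 10^-5 M
Fe(OH)2(s) ⇌ Fe^2+ + 2 OH^-, so Q = [Fe^2+][OH^-]^2
Q = (5.971 × 10^-5)(5.711 x 10^-5)^2 = 1.95 × 10^-13
Q > Ksp, so Fe(OH)2 will precipitate.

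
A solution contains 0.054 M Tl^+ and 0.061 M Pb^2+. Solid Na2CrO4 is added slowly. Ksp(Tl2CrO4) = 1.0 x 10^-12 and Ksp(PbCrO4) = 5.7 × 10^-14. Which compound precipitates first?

Each salt begins to precipitate when Q = Ksp, i.e. when [CrO4^2-] reaches its threshold.
For Tl2CrO4: 1.0 x 10^-12 = (0.054)^2 × [CrO4^2-]  ⇒  [CrO4^2-] = 3.4 × 10^-10 M.
For PbCrO4: 5.7 × 10^-14 = 0.061 × [CrO4^2-]  ⇒  [CrO4^2-] = 9.3 x 10^-13 M.
The salt with the lower threshold [CrO4^2-] precipitates first: PbCrO4.

PbCrO4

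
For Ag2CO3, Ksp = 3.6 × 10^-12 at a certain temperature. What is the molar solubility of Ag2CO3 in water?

Ag2CO3(s) ⇌ 2 Ag^+ + CO3^2-
Ksp = [Ag^+]^2[CO3^2-]
For each mole of Ag2CO3 that dissolves: [Ag^+] = 2s, [CO3^2-] = s.
Ksp = (2s)^2s = 4s^3
s^3 = 3.6 × 10^-12 / 4, so s = 9.7 × 10^-5 M

s ≈ 9.7 x 10^-5 M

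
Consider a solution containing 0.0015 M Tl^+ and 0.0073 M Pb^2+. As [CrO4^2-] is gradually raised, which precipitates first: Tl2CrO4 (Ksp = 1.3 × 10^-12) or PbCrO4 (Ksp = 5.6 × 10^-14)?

Each salt begins to precipitate when Q = Ksp, i.e. when [CrO4^2-] reaches its threshold.
For Tl2CrO4: 1.3 × 10^-12 = (0.0015)^2 × [CrO4^2-]  ⇒  [CrO4^2-] = 5.8 × 10^-7 M.
For PbCrO4: 5.6 × 10^-14 = 0.0073 × [CrO4^2-]  ⇒  [CrO4^2-] = 7.7 × 10^-12 M.
The salt with the lower threshold [CrO4^2-] precipitates first: PbCrO4.

PbCrO4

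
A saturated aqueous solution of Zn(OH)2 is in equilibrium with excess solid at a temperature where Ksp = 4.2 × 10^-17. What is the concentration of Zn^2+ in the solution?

Zn(OH)2(s) ⇌ Zn^2+ + 2 OH^-
Ksp = [Zn^2+][OH^-]^2
Let s = molar solubility. Then [Zn^2+] = s and [OH^-] = 2s.
So Ksp = s × (2s)^2 = 4s^3
Solving, s = (4.2 × 10^-17/4)^(1/3) = 2.19 x 10^-6 M
[Zn^2+] = s = 2.2 x 10^-6 M

[Zn^2+] ≈ 2.2 × 10^-6 M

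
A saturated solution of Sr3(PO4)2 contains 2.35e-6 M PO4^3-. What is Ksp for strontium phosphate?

Sr3(PO4)2(s) ⇌ 3 Sr^2+ + 2 PO4^3-
Stoichiometry gives [Sr^2+] = (3/2)[PO4^3-] = 3.525 x 10^-6 M.
Ksp = [Sr^2+]^3[PO4^3-]^2
Ksp = (3.525 × 10^-6)^3 × (2.35 × 10^-6)^2 = 2.42 × 10^-28

2.42e-28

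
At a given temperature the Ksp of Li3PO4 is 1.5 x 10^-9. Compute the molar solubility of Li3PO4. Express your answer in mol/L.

s ≈ 2.7e-3 M

Li3PO4(s) <=> 3 Li^+ + PO4^3-
Ksp = [Li^+]^3[PO4^3-]
If s mol/L of Li3PO4 dissolves, [Li^+] = 3s and [PO4^3-] = s.
Substituting: Ksp = (3s)^3s = 27s^4
s^4 = 1.5 x 10^-9 / 27, so s = 2.7 × 10^-3 M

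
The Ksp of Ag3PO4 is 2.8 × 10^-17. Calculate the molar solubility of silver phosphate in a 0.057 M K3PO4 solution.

Ag3PO4(s) <=> 3 Ag^+(aq) + PO4^3-(aq)
Ksp = [Ag^+]^3[PO4^3-]
Let s be the molar solubility in this solution. [Ag^+] = 3s, [PO4^3-] = 0.057 + s ≈ 0.057 (since PO4^3- from K3PO4 dominates).
Ksp ≈ (3s)^3 × 0.057
s = 2.6 x 10^-6 M
Check: s = 2.6 × 10^-6 ≪ 0.057, so the approximation is valid.

s ≈ 2.6 x 10^-6 M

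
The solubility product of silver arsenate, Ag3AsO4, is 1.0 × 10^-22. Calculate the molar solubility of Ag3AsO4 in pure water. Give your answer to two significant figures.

Ag3AsO4(s) ⇌ 3 Ag^+(aq) + AsO4^3-(aq)
Ksp = [Ag^+]^3[AsO4^3-]
If s mol/L of Ag3AsO4 dissolves, [Ag^+] = 3s and [AsO4^3-] = s.
Ksp = (3s)^3s = 27s^4
Solving, s = (1.0 × 10^-22/27)^(1/4) = 1.4 × 10^-6 M

s ≈ 1.4e-6 M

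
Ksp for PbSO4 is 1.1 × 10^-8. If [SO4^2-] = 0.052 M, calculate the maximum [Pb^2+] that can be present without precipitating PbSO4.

2.1e-7 M

PbSO4(s) ⇌ Pb^2+(aq) + SO4^2-(aq)
Ksp = [Pb^2+][SO4^2-]
Precipitation begins when Q = Ksp. With [SO4^2-] = 0.052 M:
1.1 × 10^-8 = (0.052) × [Pb^2+]
[Pb^2+] = (1.1 × 10^-8 / 5.2 x 10^-2) = 2.1 × 10^-7 M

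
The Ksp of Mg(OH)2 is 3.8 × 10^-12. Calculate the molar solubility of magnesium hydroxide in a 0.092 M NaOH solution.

s = 4.5e-10 M

Mg(OH)2(s) ⇌ Mg^2+ + 2 OH^-
Ksp = [Mg^2+][OH^-]^2
Let s = moles of Mg(OH)2 that dissolve per litre. [Mg^2+] = s, [OH^-] = 0.092 + 2s ≈ 0.092 (common-ion effect: OH^- is already 0.092 M).
Ksp ≈ s × (0.092)^2
s = 4.5 × 10^-10 M
Check: 2s = 9.0 × 10^-10 ≪ 0.092, so the approximation is valid.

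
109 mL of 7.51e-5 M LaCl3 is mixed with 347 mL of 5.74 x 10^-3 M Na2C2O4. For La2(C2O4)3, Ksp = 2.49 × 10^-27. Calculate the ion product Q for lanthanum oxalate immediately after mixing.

Total volume = 109 + 347 = 456 mL.
[La^3+] = 7.51 x 10^-5 × (109/456) = 1.795 x 10^-5 M
[C2O4^2-] = 5.74 × 10^-3 × (347/456) = 4.368 x 10^-3 M
La2(C2O4)3(s) ⇌ 2 La^3+(aq) + 3 C2O4^2-(aq), so Q = [La^3+]^2[C2O4^2-]^3
Q = (1.795 × 10^-5)^2(4.368 × 10^-3)^3 = 2.69 × 10^-17
Q > Ksp, so La2(C2O4)3 will precipitate.

Q = 2.69 x 10^-17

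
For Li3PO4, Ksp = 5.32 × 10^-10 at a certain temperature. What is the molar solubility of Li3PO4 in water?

Li3PO4(s) ⇌ 3 Li^+(aq) + PO4^3-(aq)
Ksp = [Li^+]^3[PO4^3-]
If s mol/L of Li3PO4 dissolves, [Li^+] = 3s and [PO4^3-] = s.
Ksp = (3s)^3s = 27s^4
s^4 = 5.32 × 10^-10 / 27, so s = 2.11 × 10^-3 M

s ≈ 2.11e-3 M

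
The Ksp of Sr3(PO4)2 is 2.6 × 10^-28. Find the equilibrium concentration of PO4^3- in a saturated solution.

Sr3(PO4)2(s) ⇌ 3 Sr^2+ + 2 PO4^3-
Ksp = [Sr^2+]^3[PO4^3-]^2
For each mole of Sr3(PO4)2 that dissolves: [Sr^2+] = 3s, [PO4^3-] = 2s.
Ksp = (3s)^3(2s)^2 = 108s^5
s = (2.6 × 10^-28 / 108)^(1/5) = 1.19 × 10^-6 M
[PO4^3-] = 2s = 2.4 × 10^-6 M

[PO4^3-] = 2.4 × 10^-6 M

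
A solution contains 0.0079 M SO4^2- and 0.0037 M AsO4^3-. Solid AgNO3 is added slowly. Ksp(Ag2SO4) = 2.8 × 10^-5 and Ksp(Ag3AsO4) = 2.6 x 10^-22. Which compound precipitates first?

Precipitation of each salt starts when its ion product equals its Ksp.
For Ag2SO4: 2.8 × 10^-5 = 0.0079 × [Ag^+]^2  ⇒  [Ag^+] = 6.0 x 10^-2 M.
For Ag3AsO4: 2.6 x 10^-22 = 0.0037 × [Ag^+]^3  ⇒  [Ag^+] = 4.1 x 10^-7 M.
The salt with the lower threshold [Ag^+] precipitates first: Ag3AsO4.

Ag3AsO4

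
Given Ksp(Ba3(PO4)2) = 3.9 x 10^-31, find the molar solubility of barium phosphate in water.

3.2 x 10^-7 M

Ba3(PO4)2(s) ⇌ 3 Ba^2+ + 2 PO4^3-
Ksp = [Ba^2+]^3[PO4^3-]^2
For each mole of Ba3(PO4)2 that dissolves: [Ba^2+] = 3s, [PO4^3-] = 2s.
Ksp = (3s)^3(2s)^2 = 108s^5
s = (3.9 x 10^-31 / 108)^(1/5) = 3.2 x 10^-7 M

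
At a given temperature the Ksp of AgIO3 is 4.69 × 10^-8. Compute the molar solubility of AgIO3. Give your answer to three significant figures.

s ≈ 2.17 × 10^-4 M

AgIO3(s) ⇌ Ag^+ + IO3^-
Ksp = [Ag^+][IO3^-]
Let s = molar solubility. Then [Ag^+] = s and [IO3^-] = s.
Ksp = (s)(s) = s^2
s = (4.69 × 10^-8)^(1/2) = 2.17 × 10^-4 M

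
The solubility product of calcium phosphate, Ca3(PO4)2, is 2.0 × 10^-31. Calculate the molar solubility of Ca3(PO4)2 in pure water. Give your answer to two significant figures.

2.8 × 10^-7 M

Ca3(PO4)2(s) ⇌ 3 Ca^2+ + 2 PO4^3-
Ksp = [Ca^2+]^3[PO4^3-]^2
With molar solubility s: [Ca^2+] = 3s, [PO4^3-] = 2s.
So Ksp = (3s)^3 × (2s)^2 = 108s^5
s = (2.0 × 10^-31 / 108)^(1/5) = 2.8 × 10^-7 M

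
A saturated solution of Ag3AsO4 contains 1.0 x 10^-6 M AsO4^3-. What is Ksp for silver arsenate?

Ksp = 2.7 x 10^-23

Ag3AsO4(s) ⇌ 3 Ag^+ + AsO4^3-
Stoichiometry gives [Ag^+] = (3/1)[AsO4^3-] = 3.00 × 10^-6 M.
Ksp = [Ag^+]^3[AsO4^3-]
Ksp = (3.00 x 10^-6)^3 × 1.0 × 10^-6 = 2.7 × 10^-23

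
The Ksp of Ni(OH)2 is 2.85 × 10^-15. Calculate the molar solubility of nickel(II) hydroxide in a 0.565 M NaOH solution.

s ≈ 8.93e-15 M

Ni(OH)2(s) ⇌ Ni^2+(aq) + 2 OH^-(aq)
Ksp = [Ni^2+][OH^-]^2
If s mol/L dissolves here, [Ni^2+] = s, [OH^-] = 0.565 + 2s ≈ 0.565 (Ksp is small, so little additional dissolves).
Ksp ≈ s × (0.565)^2
s = 8.93 × 10^-15 M
Check: 2s = 1.8 x 10^-14 ≪ 0.565, so the approximation is valid.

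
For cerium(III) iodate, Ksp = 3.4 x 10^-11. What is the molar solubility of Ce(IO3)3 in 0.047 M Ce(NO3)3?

3.0e-4 M

Ce(IO3)3(s) <=> Ce^3+ + 3 IO3^-
Ksp = [Ce^3+][IO3^-]^3
If s mol/L dissolves here, [Ce^3+] = 0.047 + s ≈ 0.047, [IO3^-] = 3s (since Ce^3+ from Ce(NO3)3 dominates).
Ksp ≈ 0.047 × (3s)^3
s = 3.0 x 10^-4 M
Check: s = 3.0 × 10^-4 ≪ 0.047, so the approximation is valid.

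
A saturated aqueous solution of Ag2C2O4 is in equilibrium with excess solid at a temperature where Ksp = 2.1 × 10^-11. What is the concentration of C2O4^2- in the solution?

[C2O4^2-] ≈ 1.7e-4 M

Ag2C2O4(s) ⇌ 2 Ag^+ + C2O4^2-
Ksp = [Ag^+]^2[C2O4^2-]
If s mol/L of Ag2C2O4 dissolves, [Ag^+] = 2s and [C2O4^2-] = s.
Ksp = (2s)^2s = 4s^3
s^3 = 2.1 × 10^-11 / 4, so s = 1.74 × 10^-4 M
[C2O4^2-] = s = 1.7 x 10^-4 M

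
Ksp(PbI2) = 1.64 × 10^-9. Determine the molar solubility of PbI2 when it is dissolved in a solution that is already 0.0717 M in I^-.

s ≈ 3.19e-7 M

PbI2(s) ⇌ Pb^2+ + 2 I^-
Ksp = [Pb^2+][I^-]^2
Let s be the molar solubility in this solution. [Pb^2+] = s, [I^-] = 0.0717 + 2s ≈ 0.0717 (common-ion effect: I^- is already 0.0717 M).
Ksp ≈ s × (0.0717)^2
s = 3.19 × 10^-7 M
Check: 2s = 6.4 × 10^-7 ≪ 0.0717, so the approximation is valid.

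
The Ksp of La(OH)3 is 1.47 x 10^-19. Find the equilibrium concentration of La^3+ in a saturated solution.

La(OH)3(s) <=> La^3+(aq) + 3 OH^-(aq)
Ksp = [La^3+][OH^-]^3
For each mole of La(OH)3 that dissolves: [La^3+] = s, [OH^-] = 3s.
Substituting: Ksp = s(3s)^3 = 27s^4
s^4 = 1.47 x 10^-19 / 27, so s = 8.590 × 10^-6 M
[La^3+] = s = 8.59 x 10^-6 M

[La^3+] ≈ 8.59 × 10^-6 M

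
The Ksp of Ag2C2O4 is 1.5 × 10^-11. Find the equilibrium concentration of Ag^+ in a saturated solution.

3.1 x 10^-4 M

Ag2C2O4(s) ⇌ 2 Ag^+(aq) + C2O4^2-(aq)
Ksp = [Ag^+]^2[C2O4^2-]
Let s = molar solubility. Then [Ag^+] = 2s and [C2O4^2-] = s.
Ksp = (2s)^2s = 4s^3
s = (1.5 × 10^-11 / 4)^(1/3) = 1.55 × 10^-4 M
[Ag^+] = 2s = 3.1 × 10^-4 M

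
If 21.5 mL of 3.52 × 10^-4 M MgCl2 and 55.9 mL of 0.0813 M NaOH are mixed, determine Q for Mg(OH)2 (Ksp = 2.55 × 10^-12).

Total volume = 21.5 + 55.9 = 77.4 mL.
[Mg^2+] = 3.52 x 10^-4 × (21.5/77.4) = 9.778 x 10^-5 M
[OH^-] = 8.13 × 10^-2 × (55.9/77.4) = 5.872 × 10^-2 M
Mg(OH)2(s) <=> Mg^2+(aq) + 2 OH^-(aq), so Q = [Mg^2+][OH^-]^2
Q = (9.778 x 10^-5)(5.872 × 10^-2)^2 = 3.37 × 10^-7
Q > Ksp, so Mg(OH)2 will precipitate.

Q ≈ 3.37e-7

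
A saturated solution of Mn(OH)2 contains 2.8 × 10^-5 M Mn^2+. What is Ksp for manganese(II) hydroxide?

Mn(OH)2(s) <=> Mn^2+ + 2 OH^-
Stoichiometry gives [OH^-] = (2/1)[Mn^2+] = 5.60 x 10^-5 M.
Ksp = [Mn^2+][OH^-]^2
Ksp = 2.8 × 10^-5 × (5.60 × 10^-5)^2 = 8.8 × 10^-14

Ksp = 8.8 × 10^-14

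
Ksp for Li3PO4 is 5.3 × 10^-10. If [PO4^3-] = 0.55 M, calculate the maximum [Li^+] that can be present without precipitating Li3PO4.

Li3PO4(s) ⇌ 3 Li^+ + PO4^3-
Ksp = [Li^+]^3[PO4^3-]
Precipitation begins when Q = Ksp. With [PO4^3-] = 0.55 M:
5.3 × 10^-10 = (0.55) × [Li^+]^3
[Li^+] = (5.3 × 10^-10 / 5.5 x 10^-1)^(1/3) = 9.9 × 10^-4 M

9.9 x 10^-4 M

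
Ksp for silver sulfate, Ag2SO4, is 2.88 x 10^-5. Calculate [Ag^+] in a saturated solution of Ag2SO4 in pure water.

[Ag^+] ≈ 0.0386 M

Ag2SO4(s) ⇌ 2 Ag^+(aq) + SO4^2-(aq)
Ksp = [Ag^+]^2[SO4^2-]
Let s = molar solubility. Then [Ag^+] = 2s and [SO4^2-] = s.
Substituting: Ksp = (2s)^2s = 4s^3
s^3 = 2.88 x 10^-5 / 4, so s = 1.931 × 10^-2 M
[Ag^+] = 2s = 3.86 × 10^-2 M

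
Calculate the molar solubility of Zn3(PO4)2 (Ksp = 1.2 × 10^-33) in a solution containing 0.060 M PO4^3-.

Zn3(PO4)2(s) ⇌ 3 Zn^2+ + 2 PO4^3-
Ksp = [Zn^2+]^3[PO4^3-]^2
Let s be the molar solubility in this solution. [Zn^2+] = 3s, [PO4^3-] = 0.060 + 2s ≈ 0.060 (Ksp is small, so little additional dissolves).
Ksp ≈ (3s)^3 × (0.060)^2
s = 2.3 × 10^-11 M
Check: 2s = 4.6 × 10^-11 ≪ 0.060, so the approximation is valid.

s ≈ 2.3e-11 M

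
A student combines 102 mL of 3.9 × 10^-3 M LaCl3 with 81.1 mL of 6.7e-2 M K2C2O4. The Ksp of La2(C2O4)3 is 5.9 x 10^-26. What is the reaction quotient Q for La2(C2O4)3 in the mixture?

Total volume = 102 + 81.1 = 183.1 mL.
[La^3+] = 3.9 x 10^-3 × (102/183.1) = 2.17 × 10^-3 M
[C2O4^2-] = 6.7 x 10^-2 × (81.1/183.1) = 2.97 × 10^-2 M
La2(C2O4)3(s) <=> 2 La^3+ + 3 C2O4^2-, so Q = [La^3+]^2[C2O4^2-]^3
Q = (2.17 × 10^-3)^2(2.97 × 10^-2)^3 = 1.2 × 10^-10
Q > Ksp, so La2(C2O4)3 will precipitate.

1.2 × 10^-10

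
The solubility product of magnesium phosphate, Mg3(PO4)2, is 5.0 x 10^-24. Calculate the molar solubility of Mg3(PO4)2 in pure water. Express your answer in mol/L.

8.6e-6 M

Mg3(PO4)2(s) ⇌ 3 Mg^2+ + 2 PO4^3-
Ksp = [Mg^2+]^3[PO4^3-]^2
Let s = molar solubility. Then [Mg^2+] = 3s and [PO4^3-] = 2s.
Ksp = (3s)^3(2s)^2 = 108s^5
s^5 = 5.0 x 10^-24 / 108, so s = 8.6 × 10^-6 M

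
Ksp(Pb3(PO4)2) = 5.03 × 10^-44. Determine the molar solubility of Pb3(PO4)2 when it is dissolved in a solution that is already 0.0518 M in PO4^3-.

8.85 × 10^-15 M

Pb3(PO4)2(s) <=> 3 Pb^2+(aq) + 2 PO4^3-(aq)
Ksp = [Pb^2+]^3[PO4^3-]^2
If s mol/L dissolves here, [Pb^2+] = 3s, [PO4^3-] = 0.0518 + 2s ≈ 0.0518 (Ksp is small, so little additional dissolves).
Ksp ≈ (3s)^3 × (0.0518)^2
s = 8.85 x 10^-15 M
Check: 2s = 1.8 x 10^-14 ≪ 0.0518, so the approximation is valid.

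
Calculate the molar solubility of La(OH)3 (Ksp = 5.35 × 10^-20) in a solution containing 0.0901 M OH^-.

s ≈ 7.31 x 10^-17 M

La(OH)3(s) ⇌ La^3+ + 3 OH^-
Ksp = [La^3+][OH^-]^3
Let s be the molar solubility in this solution. [La^3+] = s, [OH^-] = 0.0901 + 3s ≈ 0.0901 (common-ion effect: OH^- is already 0.0901 M).
Ksp ≈ s × (0.0901)^3
s = 7.31 x 10^-17 M
Check: 3s = 2.2 x 10^-16 ≪ 0.0901, so the approximation is valid.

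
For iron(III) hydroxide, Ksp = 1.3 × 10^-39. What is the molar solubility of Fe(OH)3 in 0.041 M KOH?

Fe(OH)3(s) ⇌ Fe^3+ + 3 OH^-
Ksp = [Fe^3+][OH^-]^3
Let s be the molar solubility in this solution. [Fe^3+] = s, [OH^-] = 0.041 + 3s ≈ 0.041 (common-ion effect: OH^- is already 0.041 M).
Ksp ≈ s × (0.041)^3
s = 1.9 x 10^-35 M
Check: 3s = 5.7 × 10^-35 ≪ 0.041, so the approximation is valid.

s = 1.9 x 10^-35 M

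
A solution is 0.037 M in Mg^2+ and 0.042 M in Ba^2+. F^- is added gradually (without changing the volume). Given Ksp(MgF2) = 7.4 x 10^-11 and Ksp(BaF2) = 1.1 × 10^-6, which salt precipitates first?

MgF2

Precipitation of each salt starts when its ion product equals its Ksp.
For MgF2: 7.4 x 10^-11 = 0.037 × [F^-]^2  ⇒  [F^-] = 4.5 × 10^-5 M.
For BaF2: 1.1 × 10^-6 = 0.042 × [F^-]^2  ⇒  [F^-] = 5.1 × 10^-3 M.
The salt with the lower threshold [F^-] precipitates first: MgF2.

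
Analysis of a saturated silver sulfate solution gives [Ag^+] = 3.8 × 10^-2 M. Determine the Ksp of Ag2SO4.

Ag2SO4(s) ⇌ 2 Ag^+(aq) + SO4^2-(aq)
Stoichiometry gives [SO4^2-] = (1/2)[Ag^+] = 1.90 × 10^-2 M.
Ksp = [Ag^+]^2[SO4^2-]
Ksp = (3.8 × 10^-2)^2 × 1.90 × 10^-2 = 2.7 × 10^-5

Ksp ≈ 2.7 × 10^-5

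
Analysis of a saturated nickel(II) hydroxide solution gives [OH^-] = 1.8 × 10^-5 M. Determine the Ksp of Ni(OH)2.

Ni(OH)2(s) ⇌ Ni^2+ + 2 OH^-
Stoichiometry gives [Ni^2+] = (1/2)[OH^-] = 9.00 x 10^-6 M.
Ksp = [Ni^2+][OH^-]^2
Ksp = 9.00 × 10^-6 × (1.8 × 10^-5)^2 = 2.9 × 10^-15

Ksp = 2.9 × 10^-15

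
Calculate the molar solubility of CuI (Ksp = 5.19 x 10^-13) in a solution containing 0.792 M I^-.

s = 6.55 x 10^-13 M

CuI(s) <=> Cu^+ + I^-
Ksp = [Cu^+][I^-]
Let s be the molar solubility in this solution. [Cu^+] = s, [I^-] = 0.792 + s ≈ 0.792 (common-ion effect: I^- is already 0.792 M).
Ksp ≈ s × 0.792
s = 6.55 x 10^-13 M
Check: s = 6.6 × 10^-13 ≪ 0.792, so the approximation is valid.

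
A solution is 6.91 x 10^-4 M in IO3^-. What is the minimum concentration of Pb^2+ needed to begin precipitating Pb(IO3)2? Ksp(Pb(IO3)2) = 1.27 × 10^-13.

2.66 × 10^-7 M

Pb(IO3)2(s) ⇌ Pb^2+ + 2 IO3^-
Ksp = [Pb^2+][IO3^-]^2
Precipitation begins when Q = Ksp. With [IO3^-] = 6.91 x 10^-4 M:
1.27 × 10^-13 = (6.91 x 10^-4)^2 × [Pb^2+]
[Pb^2+] = (1.27 × 10^-13 / 4.775 × 10^-7) = 2.66 × 10^-7 M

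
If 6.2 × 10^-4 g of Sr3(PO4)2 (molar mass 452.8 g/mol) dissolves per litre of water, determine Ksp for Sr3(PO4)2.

Molar solubility s = (6.2 x 10^-4 g/L) / (452.8 g/mol) = 1.37 x 10^-6 M.
Sr3(PO4)2(s) <=> 3 Sr^2+(aq) + 2 PO4^3-(aq)
Let s = molar solubility. Then [Sr^2+] = 3s and [PO4^3-] = 2s.
Ksp = [Sr^2+]^3[PO4^3-]^2
Substituting: Ksp = (3s)^3(2s)^2 = 108s^5
Ksp = 108 × (1.37 × 10^-6)^5 = 5.2 × 10^-28

Ksp ≈ 5.2e-28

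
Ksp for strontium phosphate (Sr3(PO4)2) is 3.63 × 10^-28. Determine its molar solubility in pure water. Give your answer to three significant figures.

1.27e-6 M

Sr3(PO4)2(s) ⇌ 3 Sr^2+(aq) + 2 PO4^3-(aq)
Ksp = [Sr^2+]^3[PO4^3-]^2
Let s = molar solubility. Then [Sr^2+] = 3s and [PO4^3-] = 2s.
Ksp = (3s)^3(2s)^2 = 108s^5
s = (3.63 × 10^-28 / 108)^(1/5) = 1.27 x 10^-6 M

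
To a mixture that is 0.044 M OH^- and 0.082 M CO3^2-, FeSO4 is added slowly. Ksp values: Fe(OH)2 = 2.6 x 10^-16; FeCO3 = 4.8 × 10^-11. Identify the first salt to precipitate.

Fe(OH)2

Each salt begins to precipitate when Q = Ksp, i.e. when [Fe^2+] reaches its threshold.
For Fe(OH)2: 2.6 x 10^-16 = (0.044)^2 × [Fe^2+]  ⇒  [Fe^2+] = 1.3 × 10^-13 M.
For FeCO3: 4.8 × 10^-11 = 0.082 × [Fe^2+]  ⇒  [Fe^2+] = 5.9 × 10^-10 M.
The salt with the lower threshold [Fe^2+] precipitates first: Fe(OH)2.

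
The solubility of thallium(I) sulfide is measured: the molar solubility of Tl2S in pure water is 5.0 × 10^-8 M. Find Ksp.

Ksp ≈ 5.0 × 10^-22

Tl2S(s) ⇌ 2 Tl^+(aq) + S^2-(aq)
With molar solubility s: [Tl^+] = 2s, [S^2-] = s.
Ksp = [Tl^+]^2[S^2-]
Substituting: Ksp = (2s)^2s = 4s^3
Ksp = 4 × (5.0 × 10^-8)^3 = 5.0 × 10^-22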